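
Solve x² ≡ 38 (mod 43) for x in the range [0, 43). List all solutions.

Since 43 ≡ 3 (mod 4), a square root of 38 is 38^((43+1)/4) = 38^11 mod 43.
Repeated squaring: 38^2≡25, 38^4≡23, 38^8≡13 (mod 43).
38^11 = 38^(8+2+1) ≡ 9 (mod 43).
Check: 9² = 81 ≡ 38 (mod 43). The two roots are 9 and 34.

9, 34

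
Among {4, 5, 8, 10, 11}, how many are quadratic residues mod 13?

(4/13) = +1 → QR.
(5/13) = -1 → non-residue.
(8/13) = -1 → non-residue.
(10/13) = +1 → QR.
(11/13) = -1 → non-residue.
Total quadratic residues among the 5: 2.

2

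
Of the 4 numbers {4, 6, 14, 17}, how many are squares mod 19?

(4/19) = +1 → QR.
(6/19) = +1 → QR.
(14/19) = -1 → non-residue.
(17/19) = +1 → QR.
Total quadratic residues among the 4: 3.

3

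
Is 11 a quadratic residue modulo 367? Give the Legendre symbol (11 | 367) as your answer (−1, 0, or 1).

Reciprocity: 11 ≡ 3 and 367 ≡ 3 (mod 4), so (11/367) = −(367/11).
Reduce top mod 11: now compute (4/11).
Pull out 2^2: since 11 ≡ 3 (mod 8), (2/11) = -1, so (2/11)^2 = +1.
Reached (1/11) = 1. Collecting the sign flips along the way, the symbol is -1.

-1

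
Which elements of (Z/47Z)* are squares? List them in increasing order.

Square k = 1,…,23 (k and 47−k give the same square):
1²=1, 2²=4, 3²=9, 4²=16, 5²=25, 6²=36, 7²≡2, 8²≡17, 9²≡34, 10²≡6, 11²≡27, 12²≡3, 13²≡28, 14²≡8, 15²≡37, 16²≡21, 17²≡7, 18²≡42, 19²≡32, 20²≡24, 21²≡18, 22²≡14, 23²≡12 (mod 47).
So the quadratic residues mod 47 are {1, 2, 3, 4, 6, 7, 8, 9, 12, 14, 16, 17, 18, 21, 24, 25, 27, 28, 32, 34, 36, 37, 42}.

1 2 3 4 6 7 8 9 12 14 16 17 18 21 24 25 27 28 32 34 36 37 42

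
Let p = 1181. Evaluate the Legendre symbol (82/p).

-1

Pull out 2: since 1181 ≡ 5 (mod 8), (2/1181) = -1.
Reciprocity: 41 ≡ 1 and 1181 ≡ 1 (mod 4), so (41/1181) = +(1181/41).
Reduce top mod 41: now compute (33/41).
Reciprocity: 33 ≡ 1 and 41 ≡ 1 (mod 4), so (33/41) = +(41/33).
Reduce top mod 33: now compute (8/33).
Pull out 2^3: since 33 ≡ 1 (mod 8), (2/33) = +1, so (2/33)^3 = +1.
Reached (1/33) = 1. Collecting the sign flips along the way, the symbol is -1.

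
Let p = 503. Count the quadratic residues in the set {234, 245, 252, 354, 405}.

(234/503) = +1 → QR.
(245/503) = -1 → non-residue.
(252/503) = +1 → QR.
(354/503) = +1 → QR.
(405/503) = -1 → non-residue.
Total quadratic residues among the 5: 3.

3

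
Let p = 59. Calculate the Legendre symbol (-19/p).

-1

First reduce: -19 ≡ 40 (mod 59).
Pull out 2^3: since 59 ≡ 3 (mod 8), (2/59) = -1, so (2/59)^3 = -1.
Reciprocity: 5 ≡ 1 and 59 ≡ 3 (mod 4), so (5/59) = +(59/5).
Reduce top mod 5: now compute (4/5).
Pull out 2^2: since 5 ≡ 5 (mod 8), (2/5) = -1, so (2/5)^2 = +1.
Reached (1/5) = 1. Collecting the sign flips along the way, the symbol is -1.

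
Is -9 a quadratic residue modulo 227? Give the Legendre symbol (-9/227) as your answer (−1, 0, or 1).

-1

First reduce: -9 ≡ 218 (mod 227).
Pull out 2: since 227 ≡ 3 (mod 8), (2/227) = -1.
Reciprocity: 109 ≡ 1 and 227 ≡ 3 (mod 4), so (109/227) = +(227/109).
Reduce top mod 109: now compute (9/109).
Reciprocity: 9 ≡ 1 and 109 ≡ 1 (mod 4), so (9/109) = +(109/9).
Reduce top mod 9: now compute (1/9).
Reached (1/9) = 1. Collecting the sign flips along the way, the symbol is -1.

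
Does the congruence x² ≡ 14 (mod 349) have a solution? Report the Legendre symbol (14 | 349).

1

Pull out 2: since 349 ≡ 5 (mod 8), (2/349) = -1.
Reciprocity: 7 ≡ 3 and 349 ≡ 1 (mod 4), so (7/349) = +(349/7).
Reduce top mod 7: now compute (6/7).
Pull out 2: since 7 ≡ 7 (mod 8), (2/7) = +1.
Reciprocity: 3 ≡ 3 and 7 ≡ 3 (mod 4), so (3/7) = −(7/3).
Reduce top mod 3: now compute (1/3).
Reached (1/3) = 1. Collecting the sign flips along the way, the symbol is +1.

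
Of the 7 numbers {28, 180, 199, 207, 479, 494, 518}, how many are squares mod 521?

3

(28/521) = -1 → non-residue.
(180/521) = +1 → QR.
(199/521) = +1 → QR.
(207/521) = -1 → non-residue.
(479/521) = +1 → QR.
(494/521) = -1 → non-residue.
(518/521) = -1 → non-residue.
Total quadratic residues among the 7: 3.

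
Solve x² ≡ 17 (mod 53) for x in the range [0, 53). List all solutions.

53 ≡ 1 (mod 4), so we find a root by search.
Trying successive values, 21² = 441 ≡ 17 (mod 53). The other root is 53 − 21 = 32.

21, 32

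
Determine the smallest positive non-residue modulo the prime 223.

3

(2/223) = +1, so 2 is a residue.
(3/223) = −1, so 3 is the smallest positive non-residue mod 223.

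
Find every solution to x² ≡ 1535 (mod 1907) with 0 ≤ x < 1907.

Since 1907 ≡ 3 (mod 4), a square root of 1535 is 1535^((1907+1)/4) = 1535^477 mod 1907.
Repeated squaring: 1535^2≡1080, 1535^4≡1223, 1535^8≡641, 1535^16≡876, 1535^32≡762, 1535^64≡916, 1535^128≡1883, 1535^256≡576 (mod 1907).
1535^477 = 1535^(256+128+64+16+8+4+1) ≡ 1785 (mod 1907).
Check: 1785² = 3186225 ≡ 1535 (mod 1907). The two roots are 122 and 1785.

122, 1785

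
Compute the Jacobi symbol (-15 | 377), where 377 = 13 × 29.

First reduce: -15 ≡ 362 (mod 377).
Pull out 2: since 377 ≡ 1 (mod 8), (2/377) = +1.
Reciprocity: 181 ≡ 1 and 377 ≡ 1 (mod 4), so (181/377) = +(377/181).
Reduce top mod 181: now compute (15/181).
Reciprocity: 15 ≡ 3 and 181 ≡ 1 (mod 4), so (15/181) = +(181/15).
Reduce top mod 15: now compute (1/15).
Reached (1/15) = 1. Collecting the sign flips along the way, the symbol is +1.

1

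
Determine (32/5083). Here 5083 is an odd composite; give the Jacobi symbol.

-1

Pull out 2^5: since 5083 ≡ 3 (mod 8), (2/5083) = -1, so (2/5083)^5 = -1.
Reached (1/5083) = 1. Collecting the sign flips along the way, the symbol is -1.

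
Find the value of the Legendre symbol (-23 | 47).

1

Euler's criterion: (-23/47) ≡ 24^23 (mod 47).
24^2 ≡ 12 (mod 47)
24^4 ≡ 3 (mod 47)
24^8 ≡ 9 (mod 47)
24^16 ≡ 34 (mod 47)
24^23 = 24^(16+4+2+1) ≡ 1 (mod 47).
Result is 1, so (-23/47) = 1.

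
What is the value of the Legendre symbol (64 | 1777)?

Pull out 2^6: since 1777 ≡ 1 (mod 8), (2/1777) = +1, so (2/1777)^6 = +1.
Reached (1/1777) = 1. Collecting the sign flips along the way, the symbol is +1.

1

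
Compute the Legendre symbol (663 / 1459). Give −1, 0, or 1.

Reciprocity: 663 ≡ 3 and 1459 ≡ 3 (mod 4), so (663/1459) = −(1459/663).
Reduce top mod 663: now compute (133/663).
Reciprocity: 133 ≡ 1 and 663 ≡ 3 (mod 4), so (133/663) = +(663/133).
Reduce top mod 133: now compute (131/133).
Reciprocity: 131 ≡ 3 and 133 ≡ 1 (mod 4), so (131/133) = +(133/131).
Reduce top mod 131: now compute (2/131).
Pull out 2: since 131 ≡ 3 (mod 8), (2/131) = -1.
Reached (1/131) = 1. Collecting the sign flips along the way, the symbol is +1.

1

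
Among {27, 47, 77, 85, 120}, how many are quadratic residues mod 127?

(27/127) = -1 → non-residue.
(47/127) = +1 → QR.
(77/127) = -1 → non-residue.
(85/127) = -1 → non-residue.
(120/127) = +1 → QR.
Total quadratic residues among the 5: 2.

2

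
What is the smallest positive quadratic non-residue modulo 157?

(2/157) = −1, so 2 is the smallest positive non-residue mod 157.

2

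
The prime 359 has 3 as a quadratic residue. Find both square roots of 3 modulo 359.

Since 359 ≡ 3 (mod 4), a square root of 3 is 3^((359+1)/4) = 3^90 mod 359.
Repeated squaring: 3^2≡9, 3^4≡81, 3^8≡99, 3^16≡108, 3^32≡176, 3^64≡102 (mod 359).
3^90 = 3^(64+16+8+2) ≡ 196 (mod 359).
Check: 196² = 38416 ≡ 3 (mod 359). The two roots are 163 and 196.

163, 196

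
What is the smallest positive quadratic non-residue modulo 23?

5

(2/23) = +1, so 2 is a residue.
(3/23) = +1, so 3 is a residue.
(4/23) = +1, so 4 is a residue.
(5/23) = −1, so 5 is the smallest positive non-residue mod 23.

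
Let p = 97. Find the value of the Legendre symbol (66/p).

1

Pull out 2: since 97 ≡ 1 (mod 8), (2/97) = +1.
Reciprocity: 33 ≡ 1 and 97 ≡ 1 (mod 4), so (33/97) = +(97/33).
Reduce top mod 33: now compute (31/33).
Reciprocity: 31 ≡ 3 and 33 ≡ 1 (mod 4), so (31/33) = +(33/31).
Reduce top mod 31: now compute (2/31).
Pull out 2: since 31 ≡ 7 (mod 8), (2/31) = +1.
Reached (1/31) = 1. Collecting the sign flips along the way, the symbol is +1.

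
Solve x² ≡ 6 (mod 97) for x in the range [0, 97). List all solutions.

97 ≡ 1 (mod 4), so we find a root by search.
Trying successive values, 43² = 1849 ≡ 6 (mod 97). The other root is 97 − 43 = 54.

43, 54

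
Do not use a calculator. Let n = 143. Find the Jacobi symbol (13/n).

Reciprocity: 13 ≡ 1 and 143 ≡ 3 (mod 4), so (13/143) = +(143/13).
Reduce top mod 13: now compute (0/13).
Top reduces to 0: gcd > 1, so the symbol is 0.

0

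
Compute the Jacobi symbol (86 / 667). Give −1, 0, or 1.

Pull out 2: since 667 ≡ 3 (mod 8), (2/667) = -1.
Reciprocity: 43 ≡ 3 and 667 ≡ 3 (mod 4), so (43/667) = −(667/43).
Reduce top mod 43: now compute (22/43).
Pull out 2: since 43 ≡ 3 (mod 8), (2/43) = -1.
Reciprocity: 11 ≡ 3 and 43 ≡ 3 (mod 4), so (11/43) = −(43/11).
Reduce top mod 11: now compute (10/11).
Pull out 2: since 11 ≡ 3 (mod 8), (2/11) = -1.
Reciprocity: 5 ≡ 1 and 11 ≡ 3 (mod 4), so (5/11) = +(11/5).
Reduce top mod 5: now compute (1/5).
Reached (1/5) = 1. Collecting the sign flips along the way, the symbol is -1.

-1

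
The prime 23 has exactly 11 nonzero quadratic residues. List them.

Square k = 1,…,11 (k and 23−k give the same square):
1²=1, 2²=4, 3²=9, 4²=16, 5²≡2, 6²≡13, 7²≡3, 8²≡18, 9²≡12, 10²≡8, 11²≡6 (mod 23).
So the quadratic residues mod 23 are {1, 2, 3, 4, 6, 8, 9, 12, 13, 16, 18}.

1,2,3,4,6,8,9,12,13,16,18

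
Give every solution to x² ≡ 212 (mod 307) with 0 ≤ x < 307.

Since 307 ≡ 3 (mod 4), a square root of 212 is 212^((307+1)/4) = 212^77 mod 307.
Repeated squaring: 212^2≡122, 212^4≡148, 212^8≡107, 212^16≡90, 212^32≡118, 212^64≡109 (mod 307).
212^77 = 212^(64+8+4+1) ≡ 121 (mod 307).
Check: 121² = 14641 ≡ 212 (mod 307). The two roots are 121 and 186.

121, 186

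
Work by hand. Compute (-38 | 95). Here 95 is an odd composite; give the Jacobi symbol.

0

First reduce: -38 ≡ 57 (mod 95).
Reciprocity: 57 ≡ 1 and 95 ≡ 3 (mod 4), so (57/95) = +(95/57).
Reduce top mod 57: now compute (38/57).
Pull out 2: since 57 ≡ 1 (mod 8), (2/57) = +1.
Reciprocity: 19 ≡ 3 and 57 ≡ 1 (mod 4), so (19/57) = +(57/19).
Reduce top mod 19: now compute (0/19).
Top reduces to 0: gcd > 1, so the symbol is 0.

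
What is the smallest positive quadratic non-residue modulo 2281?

7

(2/2281) = +1, so 2 is a residue.
(3/2281) = +1, so 3 is a residue.
(4/2281) = +1, so 4 is a residue.
(5/2281) = +1, so 5 is a residue.
(6/2281) = +1, so 6 is a residue.
(7/2281) = −1, so 7 is the smallest positive non-residue mod 2281.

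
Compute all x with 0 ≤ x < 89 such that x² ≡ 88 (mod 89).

89 ≡ 1 (mod 4), so we find a root by search.
Trying successive values, 34² = 1156 ≡ 88 (mod 89). The other root is 89 − 34 = 55.

34, 55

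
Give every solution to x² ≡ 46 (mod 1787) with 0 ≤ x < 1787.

Since 1787 ≡ 3 (mod 4), a square root of 46 is 46^((1787+1)/4) = 46^447 mod 1787.
Repeated squaring: 46^2≡329, 46^4≡1021, 46^8≡620, 46^16≡195, 46^32≡498, 46^64≡1398, 46^128≡1213, 46^256≡668 (mod 1787).
46^447 = 46^(256+128+32+16+8+4+2+1) ≡ 1660 (mod 1787).
Check: 1660² = 2755600 ≡ 46 (mod 1787). The two roots are 127 and 1660.

127, 1660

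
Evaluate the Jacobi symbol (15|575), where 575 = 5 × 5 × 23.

Reciprocity: 15 ≡ 3 and 575 ≡ 3 (mod 4), so (15/575) = −(575/15).
Reduce top mod 15: now compute (5/15).
Reciprocity: 5 ≡ 1 and 15 ≡ 3 (mod 4), so (5/15) = +(15/5).
Reduce top mod 5: now compute (0/5).
Top reduces to 0: gcd > 1, so the symbol is 0.

0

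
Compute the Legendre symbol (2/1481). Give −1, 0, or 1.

Pull out 2: since 1481 ≡ 1 (mod 8), (2/1481) = +1.
Reached (1/1481) = 1. Collecting the sign flips along the way, the symbol is +1.

1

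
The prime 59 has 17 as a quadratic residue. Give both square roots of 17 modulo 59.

28, 31

Since 59 ≡ 3 (mod 4), a square root of 17 is 17^((59+1)/4) = 17^15 mod 59.
Repeated squaring: 17^2≡53, 17^4≡36, 17^8≡57 (mod 59).
17^15 = 17^(8+4+2+1) ≡ 28 (mod 59).
Check: 28² = 784 ≡ 17 (mod 59). The two roots are 28 and 31.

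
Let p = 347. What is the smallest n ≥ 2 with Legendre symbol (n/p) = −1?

2

(2/347) = −1, so 2 is the smallest positive non-residue mod 347.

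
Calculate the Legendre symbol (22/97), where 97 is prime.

Euler's criterion: (22/97) ≡ 22^48 (mod 97).
22^2 ≡ 96 (mod 97)
22^4 ≡ 1 (mod 97)
22^8 ≡ 1 (mod 97)
22^16 ≡ 1 (mod 97)
22^32 ≡ 1 (mod 97)
22^48 = 22^(32+16) ≡ 1 (mod 97).
Result is 1, so (22/97) = 1.

1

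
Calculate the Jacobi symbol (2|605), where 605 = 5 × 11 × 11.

Pull out 2: since 605 ≡ 5 (mod 8), (2/605) = -1.
Reached (1/605) = 1. Collecting the sign flips along the way, the symbol is -1.

-1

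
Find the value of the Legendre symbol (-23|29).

First reduce: -23 ≡ 6 (mod 29).
Pull out 2: since 29 ≡ 5 (mod 8), (2/29) = -1.
Reciprocity: 3 ≡ 3 and 29 ≡ 1 (mod 4), so (3/29) = +(29/3).
Reduce top mod 3: now compute (2/3).
Pull out 2: since 3 ≡ 3 (mod 8), (2/3) = -1.
Reached (1/3) = 1. Collecting the sign flips along the way, the symbol is +1.

1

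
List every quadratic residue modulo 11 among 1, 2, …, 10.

Square k = 1,…,5 (k and 11−k give the same square):
1²=1, 2²=4, 3²=9, 4²≡5, 5²≡3 (mod 11).
So the quadratic residues mod 11 are {1, 3, 4, 5, 9}.

1 3 4 5 9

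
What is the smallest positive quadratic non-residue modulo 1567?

3

(2/1567) = +1, so 2 is a residue.
(3/1567) = −1, so 3 is the smallest positive non-residue mod 1567.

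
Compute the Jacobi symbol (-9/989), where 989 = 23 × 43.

1

First reduce: -9 ≡ 980 (mod 989).
Pull out 2^2: since 989 ≡ 5 (mod 8), (2/989) = -1, so (2/989)^2 = +1.
Reciprocity: 245 ≡ 1 and 989 ≡ 1 (mod 4), so (245/989) = +(989/245).
Reduce top mod 245: now compute (9/245).
Reciprocity: 9 ≡ 1 and 245 ≡ 1 (mod 4), so (9/245) = +(245/9).
Reduce top mod 9: now compute (2/9).
Pull out 2: since 9 ≡ 1 (mod 8), (2/9) = +1.
Reached (1/9) = 1. Collecting the sign flips along the way, the symbol is +1.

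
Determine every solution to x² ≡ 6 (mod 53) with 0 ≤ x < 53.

18, 35

53 ≡ 1 (mod 4), so we find a root by search.
Trying successive values, 18² = 324 ≡ 6 (mod 53). The other root is 53 − 18 = 35.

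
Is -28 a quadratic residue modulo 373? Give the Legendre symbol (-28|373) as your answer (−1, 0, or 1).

Euler's criterion: (-28/373) ≡ 345^186 (mod 373).
345^2 ≡ 38 (mod 373)
345^4 ≡ 325 (mod 373)
345^8 ≡ 66 (mod 373)
345^16 ≡ 253 (mod 373)
345^32 ≡ 226 (mod 373)
345^64 ≡ 348 (mod 373)
345^128 ≡ 252 (mod 373)
345^186 = 345^(128+32+16+8+2) ≡ 1 (mod 373).
Result is 1, so (-28/373) = 1.

1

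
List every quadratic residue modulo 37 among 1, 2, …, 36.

Square k = 1,…,18 (k and 37−k give the same square):
1²=1, 2²=4, 3²=9, 4²=16, 5²=25, 6²=36, 7²≡12, 8²≡27, 9²≡7, 10²≡26, 11²≡10, 12²≡33, 13²≡21, 14²≡11, 15²≡3, 16²≡34, 17²≡30, 18²≡28 (mod 37).
So the quadratic residues mod 37 are {1, 3, 4, 7, 9, 10, 11, 12, 16, 21, 25, 26, 27, 28, 30, 33, 34, 36}.

1, 3, 4, 7, 9, 10, 11, 12, 16, 21, 25, 26, 27, 28, 30, 33, 34, 36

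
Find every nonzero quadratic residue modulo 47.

1 2 3 4 6 7 8 9 12 14 16 17 18 21 24 25 27 28 32 34 36 37 42

Square k = 1,…,23 (k and 47−k give the same square):
1²=1, 2²=4, 3²=9, 4²=16, 5²=25, 6²=36, 7²≡2, 8²≡17, 9²≡34, 10²≡6, 11²≡27, 12²≡3, 13²≡28, 14²≡8, 15²≡37, 16²≡21, 17²≡7, 18²≡42, 19²≡32, 20²≡24, 21²≡18, 22²≡14, 23²≡12 (mod 47).
So the quadratic residues mod 47 are {1, 2, 3, 4, 6, 7, 8, 9, 12, 14, 16, 17, 18, 21, 24, 25, 27, 28, 32, 34, 36, 37, 42}.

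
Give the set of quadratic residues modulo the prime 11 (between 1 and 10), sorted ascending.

1,3,4,5,9

Square k = 1,…,5 (k and 11−k give the same square):
1²=1, 2²=4, 3²=9, 4²≡5, 5²≡3 (mod 11).
So the quadratic residues mod 11 are {1, 3, 4, 5, 9}.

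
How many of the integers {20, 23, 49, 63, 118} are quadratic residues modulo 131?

(20/131) = +1 → QR.
(23/131) = -1 → non-residue.
(49/131) = +1 → QR.
(63/131) = +1 → QR.
(118/131) = -1 → non-residue.
Total quadratic residues among the 5: 3.

3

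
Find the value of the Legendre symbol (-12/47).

First reduce: -12 ≡ 35 (mod 47).
Reciprocity: 35 ≡ 3 and 47 ≡ 3 (mod 4), so (35/47) = −(47/35).
Reduce top mod 35: now compute (12/35).
Pull out 2^2: since 35 ≡ 3 (mod 8), (2/35) = -1, so (2/35)^2 = +1.
Reciprocity: 3 ≡ 3 and 35 ≡ 3 (mod 4), so (3/35) = −(35/3).
Reduce top mod 3: now compute (2/3).
Pull out 2: since 3 ≡ 3 (mod 8), (2/3) = -1.
Reached (1/3) = 1. Collecting the sign flips along the way, the symbol is -1.

-1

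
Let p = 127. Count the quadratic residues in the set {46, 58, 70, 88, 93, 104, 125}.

(46/127) = -1 → non-residue.
(58/127) = -1 → non-residue.
(70/127) = +1 → QR.
(88/127) = +1 → QR.
(93/127) = -1 → non-residue.
(104/127) = +1 → QR.
(125/127) = -1 → non-residue.
Total quadratic residues among the 7: 3.

3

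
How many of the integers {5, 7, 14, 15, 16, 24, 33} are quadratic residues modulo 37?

(5/37) = -1 → non-residue.
(7/37) = +1 → QR.
(14/37) = -1 → non-residue.
(15/37) = -1 → non-residue.
(16/37) = +1 → QR.
(24/37) = -1 → non-residue.
(33/37) = +1 → QR.
Total quadratic residues among the 7: 3.

3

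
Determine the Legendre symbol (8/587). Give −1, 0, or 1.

Pull out 2^3: since 587 ≡ 3 (mod 8), (2/587) = -1, so (2/587)^3 = -1.
Reached (1/587) = 1. Collecting the sign flips along the way, the symbol is -1.

-1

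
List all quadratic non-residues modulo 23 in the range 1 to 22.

5,7,10,11,14,15,17,19,20,21,22

Square k = 1,…,11 (k and 23−k give the same square):
1²=1, 2²=4, 3²=9, 4²=16, 5²≡2, 6²≡13, 7²≡3, 8²≡18, 9²≡12, 10²≡8, 11²≡6 (mod 23).
The residues are {1, 2, 3, 4, 6, 8, 9, 12, 13, 16, 18}; the non-residues are the remaining 11 nonzero classes.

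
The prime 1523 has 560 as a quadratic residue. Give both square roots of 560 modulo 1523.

257, 1266

Since 1523 ≡ 3 (mod 4), a square root of 560 is 560^((1523+1)/4) = 560^381 mod 1523.
Repeated squaring: 560^2≡1385, 560^4≡768, 560^8≡423, 560^16≡738, 560^32≡933, 560^64≡856, 560^128≡173, 560^256≡992 (mod 1523).
560^381 = 560^(256+64+32+16+8+4+1) ≡ 1266 (mod 1523).
Check: 1266² = 1602756 ≡ 560 (mod 1523). The two roots are 257 and 1266.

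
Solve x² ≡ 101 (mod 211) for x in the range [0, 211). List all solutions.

34, 177

Since 211 ≡ 3 (mod 4), a square root of 101 is 101^((211+1)/4) = 101^53 mod 211.
Repeated squaring: 101^2≡73, 101^4≡54, 101^8≡173, 101^16≡178, 101^32≡34 (mod 211).
101^53 = 101^(32+16+4+1) ≡ 34 (mod 211).
Check: 34² = 1156 ≡ 101 (mod 211). The two roots are 34 and 177.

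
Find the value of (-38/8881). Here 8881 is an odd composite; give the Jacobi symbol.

First reduce: -38 ≡ 8843 (mod 8881).
Reciprocity: 8843 ≡ 3 and 8881 ≡ 1 (mod 4), so (8843/8881) = +(8881/8843).
Reduce top mod 8843: now compute (38/8843).
Pull out 2: since 8843 ≡ 3 (mod 8), (2/8843) = -1.
Reciprocity: 19 ≡ 3 and 8843 ≡ 3 (mod 4), so (19/8843) = −(8843/19).
Reduce top mod 19: now compute (8/19).
Pull out 2^3: since 19 ≡ 3 (mod 8), (2/19) = -1, so (2/19)^3 = -1.
Reached (1/19) = 1. Collecting the sign flips along the way, the symbol is -1.

-1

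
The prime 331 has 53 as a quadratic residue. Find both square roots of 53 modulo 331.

66, 265

Since 331 ≡ 3 (mod 4), a square root of 53 is 53^((331+1)/4) = 53^83 mod 331.
Repeated squaring: 53^2≡161, 53^4≡103, 53^8≡17, 53^16≡289, 53^32≡109, 53^64≡296 (mod 331).
53^83 = 53^(64+16+2+1) ≡ 265 (mod 331).
Check: 265² = 70225 ≡ 53 (mod 331). The two roots are 66 and 265.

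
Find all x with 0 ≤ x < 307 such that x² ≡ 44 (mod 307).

Since 307 ≡ 3 (mod 4), a square root of 44 is 44^((307+1)/4) = 44^77 mod 307.
Repeated squaring: 44^2≡94, 44^4≡240, 44^8≡191, 44^16≡255, 44^32≡248, 44^64≡104 (mod 307).
44^77 = 44^(64+8+4+1) ≡ 257 (mod 307).
Check: 257² = 66049 ≡ 44 (mod 307). The two roots are 50 and 257.

50, 257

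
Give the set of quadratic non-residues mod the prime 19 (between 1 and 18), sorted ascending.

2 3 8 10 12 13 14 15 18

Square k = 1,…,9 (k and 19−k give the same square):
1²=1, 2²=4, 3²=9, 4²=16, 5²≡6, 6²≡17, 7²≡11, 8²≡7, 9²≡5 (mod 19).
The residues are {1, 4, 5, 6, 7, 9, 11, 16, 17}; the non-residues are the remaining 9 nonzero classes.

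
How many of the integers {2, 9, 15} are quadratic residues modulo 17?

3

(2/17) = +1 → QR.
(9/17) = +1 → QR.
(15/17) = +1 → QR.
Total quadratic residues among the 3: 3.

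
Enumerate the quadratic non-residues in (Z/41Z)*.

Square k = 1,…,20 (k and 41−k give the same square):
1²=1, 2²=4, 3²=9, 4²=16, 5²=25, 6²=36, 7²≡8, 8²≡23, 9²≡40, 10²≡18, 11²≡39, 12²≡21, 13²≡5, 14²≡32, 15²≡20, 16²≡10, 17²≡2, 18²≡37, 19²≡33, 20²≡31 (mod 41).
The residues are {1, 2, 4, 5, 8, 9, 10, 16, 18, 20, 21, 23, 25, 31, 32, 33, 36, 37, 39, 40}; the non-residues are the remaining 20 nonzero classes.

3, 6, 7, 11, 12, 13, 14, 15, 17, 19, 22, 24, 26, 27, 28, 29, 30, 34, 35, 38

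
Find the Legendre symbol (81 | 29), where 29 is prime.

1

Euler's criterion: (81/29) ≡ 23^14 (mod 29).
23^2 ≡ 7 (mod 29)
23^4 ≡ 20 (mod 29)
23^8 ≡ 23 (mod 29)
23^14 = 23^(8+4+2) ≡ 1 (mod 29).
Result is 1, so (81/29) = 1.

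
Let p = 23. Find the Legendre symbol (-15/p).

First reduce: -15 ≡ 8 (mod 23).
Pull out 2^3: since 23 ≡ 7 (mod 8), (2/23) = +1, so (2/23)^3 = +1.
Reached (1/23) = 1. Collecting the sign flips along the way, the symbol is +1.

1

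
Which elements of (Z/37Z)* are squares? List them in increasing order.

Square k = 1,…,18 (k and 37−k give the same square):
1²=1, 2²=4, 3²=9, 4²=16, 5²=25, 6²=36, 7²≡12, 8²≡27, 9²≡7, 10²≡26, 11²≡10, 12²≡33, 13²≡21, 14²≡11, 15²≡3, 16²≡34, 17²≡30, 18²≡28 (mod 37).
So the quadratic residues mod 37 are {1, 3, 4, 7, 9, 10, 11, 12, 16, 21, 25, 26, 27, 28, 30, 33, 34, 36}.

1,3,4,7,9,10,11,12,16,21,25,26,27,28,30,33,34,36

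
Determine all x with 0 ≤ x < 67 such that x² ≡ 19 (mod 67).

Since 67 ≡ 3 (mod 4), a square root of 19 is 19^((67+1)/4) = 19^17 mod 67.
Repeated squaring: 19^2≡26, 19^4≡6, 19^8≡36, 19^16≡23 (mod 67).
19^17 = 19^(16+1) ≡ 35 (mod 67).
Check: 35² = 1225 ≡ 19 (mod 67). The two roots are 32 and 35.

32, 35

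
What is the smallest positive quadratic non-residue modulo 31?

(2/31) = +1, so 2 is a residue.
(3/31) = −1, so 3 is the smallest positive non-residue mod 31.

3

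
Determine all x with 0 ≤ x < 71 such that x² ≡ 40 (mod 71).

Since 71 ≡ 3 (mod 4), a square root of 40 is 40^((71+1)/4) = 40^18 mod 71.
Repeated squaring: 40^2≡38, 40^4≡24, 40^8≡8, 40^16≡64 (mod 71).
40^18 = 40^(16+2) ≡ 18 (mod 71).
Check: 18² = 324 ≡ 40 (mod 71). The two roots are 18 and 53.

18, 53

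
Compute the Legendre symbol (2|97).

Pull out 2: since 97 ≡ 1 (mod 8), (2/97) = +1.
Reached (1/97) = 1. Collecting the sign flips along the way, the symbol is +1.

1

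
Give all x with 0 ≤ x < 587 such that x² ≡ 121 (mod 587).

Since 587 ≡ 3 (mod 4), a square root of 121 is 121^((587+1)/4) = 121^147 mod 587.
Repeated squaring: 121^2≡553, 121^4≡569, 121^8≡324, 121^16≡490, 121^32≡17, 121^64≡289, 121^128≡167 (mod 587).
121^147 = 121^(128+16+2+1) ≡ 576 (mod 587).
Check: 576² = 331776 ≡ 121 (mod 587). The two roots are 11 and 576.

11, 576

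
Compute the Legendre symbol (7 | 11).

Reciprocity: 7 ≡ 3 and 11 ≡ 3 (mod 4), so (7/11) = −(11/7).
Reduce top mod 7: now compute (4/7).
Pull out 2^2: since 7 ≡ 7 (mod 8), (2/7) = +1, so (2/7)^2 = +1.
Reached (1/7) = 1. Collecting the sign flips along the way, the symbol is -1.

-1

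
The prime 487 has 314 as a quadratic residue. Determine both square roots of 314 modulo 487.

72, 415

Since 487 ≡ 3 (mod 4), a square root of 314 is 314^((487+1)/4) = 314^122 mod 487.
Repeated squaring: 314^2≡222, 314^4≡97, 314^8≡156, 314^16≡473, 314^32≡196, 314^64≡430 (mod 487).
314^122 = 314^(64+32+16+8+2) ≡ 72 (mod 487).
Check: 72² = 5184 ≡ 314 (mod 487). The two roots are 72 and 415.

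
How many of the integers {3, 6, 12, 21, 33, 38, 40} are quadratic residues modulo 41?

3

(3/41) = -1 → non-residue.
(6/41) = -1 → non-residue.
(12/41) = -1 → non-residue.
(21/41) = +1 → QR.
(33/41) = +1 → QR.
(38/41) = -1 → non-residue.
(40/41) = +1 → QR.
Total quadratic residues among the 7: 3.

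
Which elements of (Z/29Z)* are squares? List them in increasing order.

Square k = 1,…,14 (k and 29−k give the same square):
1²=1, 2²=4, 3²=9, 4²=16, 5²=25, 6²≡7, 7²≡20, 8²≡6, 9²≡23, 10²≡13, 11²≡5, 12²≡28, 13²≡24, 14²≡22 (mod 29).
So the quadratic residues mod 29 are {1, 4, 5, 6, 7, 9, 13, 16, 20, 22, 23, 24, 25, 28}.

1, 4, 5, 6, 7, 9, 13, 16, 20, 22, 23, 24, 25, 28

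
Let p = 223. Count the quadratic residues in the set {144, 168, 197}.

(144/223) = +1 → QR.
(168/223) = -1 → non-residue.
(197/223) = +1 → QR.
Total quadratic residues among the 3: 2.

2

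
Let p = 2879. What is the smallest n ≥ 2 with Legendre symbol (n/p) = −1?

(2/2879) = +1, so 2 is a residue.
(3/2879) = +1, so 3 is a residue.
(4/2879) = +1, so 4 is a residue.
(5/2879) = +1, so 5 is a residue.
(6/2879) = +1, so 6 is a residue.
(7/2879) = −1, so 7 is the smallest positive non-residue mod 2879.

7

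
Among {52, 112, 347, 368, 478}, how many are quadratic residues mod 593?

(52/593) = -1 → non-residue.
(112/593) = -1 → non-residue.
(347/593) = +1 → QR.
(368/593) = +1 → QR.
(478/593) = -1 → non-residue.
Total quadratic residues among the 5: 2.

2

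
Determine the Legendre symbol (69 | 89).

Reciprocity: 69 ≡ 1 and 89 ≡ 1 (mod 4), so (69/89) = +(89/69).
Reduce top mod 69: now compute (20/69).
Pull out 2^2: since 69 ≡ 5 (mod 8), (2/69) = -1, so (2/69)^2 = +1.
Reciprocity: 5 ≡ 1 and 69 ≡ 1 (mod 4), so (5/69) = +(69/5).
Reduce top mod 5: now compute (4/5).
Pull out 2^2: since 5 ≡ 5 (mod 8), (2/5) = -1, so (2/5)^2 = +1.
Reached (1/5) = 1. Collecting the sign flips along the way, the symbol is +1.

1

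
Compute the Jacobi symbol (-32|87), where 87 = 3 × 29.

First reduce: -32 ≡ 55 (mod 87).
Reciprocity: 55 ≡ 3 and 87 ≡ 3 (mod 4), so (55/87) = −(87/55).
Reduce top mod 55: now compute (32/55).
Pull out 2^5: since 55 ≡ 7 (mod 8), (2/55) = +1, so (2/55)^5 = +1.
Reached (1/55) = 1. Collecting the sign flips along the way, the symbol is -1.

-1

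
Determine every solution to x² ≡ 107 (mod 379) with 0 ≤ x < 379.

186, 193

Since 379 ≡ 3 (mod 4), a square root of 107 is 107^((379+1)/4) = 107^95 mod 379.
Repeated squaring: 107^2≡79, 107^4≡177, 107^8≡251, 107^16≡87, 107^32≡368, 107^64≡121 (mod 379).
107^95 = 107^(64+16+8+4+2+1) ≡ 193 (mod 379).
Check: 193² = 37249 ≡ 107 (mod 379). The two roots are 186 and 193.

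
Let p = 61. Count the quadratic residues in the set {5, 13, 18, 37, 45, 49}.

(5/61) = +1 → QR.
(13/61) = +1 → QR.
(18/61) = -1 → non-residue.
(37/61) = -1 → non-residue.
(45/61) = +1 → QR.
(49/61) = +1 → QR.
Total quadratic residues among the 6: 4.

4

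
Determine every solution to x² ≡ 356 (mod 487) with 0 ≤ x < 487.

Since 487 ≡ 3 (mod 4), a square root of 356 is 356^((487+1)/4) = 356^122 mod 487.
Repeated squaring: 356^2≡116, 356^4≡307, 356^8≡258, 356^16≡332, 356^32≡162, 356^64≡433 (mod 487).
356^122 = 356^(64+32+16+8+2) ≡ 439 (mod 487).
Check: 439² = 192721 ≡ 356 (mod 487). The two roots are 48 and 439.

48, 439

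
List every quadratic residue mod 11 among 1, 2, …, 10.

Square k = 1,…,5 (k and 11−k give the same square):
1²=1, 2²=4, 3²=9, 4²≡5, 5²≡3 (mod 11).
So the quadratic residues mod 11 are {1, 3, 4, 5, 9}.

1 3 4 5 9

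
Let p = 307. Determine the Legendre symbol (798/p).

First reduce: 798 ≡ 184 (mod 307).
Pull out 2^3: since 307 ≡ 3 (mod 8), (2/307) = -1, so (2/307)^3 = -1.
Reciprocity: 23 ≡ 3 and 307 ≡ 3 (mod 4), so (23/307) = −(307/23).
Reduce top mod 23: now compute (8/23).
Pull out 2^3: since 23 ≡ 7 (mod 8), (2/23) = +1, so (2/23)^3 = +1.
Reached (1/23) = 1. Collecting the sign flips along the way, the symbol is +1.

1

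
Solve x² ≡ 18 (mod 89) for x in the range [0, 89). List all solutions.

89 ≡ 1 (mod 4), so we find a root by search.
Trying successive values, 14² = 196 ≡ 18 (mod 89). The other root is 89 − 14 = 75.

14, 75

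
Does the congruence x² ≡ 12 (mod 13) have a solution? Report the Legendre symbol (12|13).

Pull out 2^2: since 13 ≡ 5 (mod 8), (2/13) = -1, so (2/13)^2 = +1.
Reciprocity: 3 ≡ 3 and 13 ≡ 1 (mod 4), so (3/13) = +(13/3).
Reduce top mod 3: now compute (1/3).
Reached (1/3) = 1. Collecting the sign flips along the way, the symbol is +1.

1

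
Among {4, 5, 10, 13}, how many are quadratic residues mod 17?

2

(4/17) = +1 → QR.
(5/17) = -1 → non-residue.
(10/17) = -1 → non-residue.
(13/17) = +1 → QR.
Total quadratic residues among the 4: 2.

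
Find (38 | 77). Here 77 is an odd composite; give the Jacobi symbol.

Pull out 2: since 77 ≡ 5 (mod 8), (2/77) = -1.
Reciprocity: 19 ≡ 3 and 77 ≡ 1 (mod 4), so (19/77) = +(77/19).
Reduce top mod 19: now compute (1/19).
Reached (1/19) = 1. Collecting the sign flips along the way, the symbol is -1.

-1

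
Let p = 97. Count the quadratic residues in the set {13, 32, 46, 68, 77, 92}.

(13/97) = -1 → non-residue.
(32/97) = +1 → QR.
(46/97) = -1 → non-residue.
(68/97) = -1 → non-residue.
(77/97) = -1 → non-residue.
(92/97) = -1 → non-residue.
Total quadratic residues among the 6: 1.

1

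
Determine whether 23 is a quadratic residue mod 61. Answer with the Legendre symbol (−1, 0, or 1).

-1

Euler's criterion: (23/61) ≡ 23^30 (mod 61).
23^2 ≡ 41 (mod 61)
23^4 ≡ 34 (mod 61)
23^8 ≡ 58 (mod 61)
23^16 ≡ 9 (mod 61)
23^30 = 23^(16+8+4+2) ≡ 60 (mod 61).
Result is 60 ≡ −1, so (23/61) = −1.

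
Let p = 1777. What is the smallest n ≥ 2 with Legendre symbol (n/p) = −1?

5

(2/1777) = +1, so 2 is a residue.
(3/1777) = +1, so 3 is a residue.
(4/1777) = +1, so 4 is a residue.
(5/1777) = −1, so 5 is the smallest positive non-residue mod 1777.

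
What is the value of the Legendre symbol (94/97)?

Euler's criterion: (94/97) ≡ 94^48 (mod 97).
94^2 ≡ 9 (mod 97)
94^4 ≡ 81 (mod 97)
94^8 ≡ 62 (mod 97)
94^16 ≡ 61 (mod 97)
94^32 ≡ 35 (mod 97)
94^48 = 94^(32+16) ≡ 1 (mod 97).
Result is 1, so (94/97) = 1.

1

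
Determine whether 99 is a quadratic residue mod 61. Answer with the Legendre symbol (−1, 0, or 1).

-1

Euler's criterion: (99/61) ≡ 38^30 (mod 61).
38^2 ≡ 41 (mod 61)
38^4 ≡ 34 (mod 61)
38^8 ≡ 58 (mod 61)
38^16 ≡ 9 (mod 61)
38^30 = 38^(16+8+4+2) ≡ 60 (mod 61).
Result is 60 ≡ −1, so (99/61) = −1.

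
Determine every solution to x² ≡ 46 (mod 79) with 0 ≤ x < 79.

Since 79 ≡ 3 (mod 4), a square root of 46 is 46^((79+1)/4) = 46^20 mod 79.
Repeated squaring: 46^2≡62, 46^4≡52, 46^8≡18, 46^16≡8 (mod 79).
46^20 = 46^(16+4) ≡ 21 (mod 79).
Check: 21² = 441 ≡ 46 (mod 79). The two roots are 21 and 58.

21, 58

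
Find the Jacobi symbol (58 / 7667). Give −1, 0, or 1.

1

Pull out 2: since 7667 ≡ 3 (mod 8), (2/7667) = -1.
Reciprocity: 29 ≡ 1 and 7667 ≡ 3 (mod 4), so (29/7667) = +(7667/29).
Reduce top mod 29: now compute (11/29).
Reciprocity: 11 ≡ 3 and 29 ≡ 1 (mod 4), so (11/29) = +(29/11).
Reduce top mod 11: now compute (7/11).
Reciprocity: 7 ≡ 3 and 11 ≡ 3 (mod 4), so (7/11) = −(11/7).
Reduce top mod 7: now compute (4/7).
Pull out 2^2: since 7 ≡ 7 (mod 8), (2/7) = +1, so (2/7)^2 = +1.
Reached (1/7) = 1. Collecting the sign flips along the way, the symbol is +1.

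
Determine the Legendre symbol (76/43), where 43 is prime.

Euler's criterion: (76/43) ≡ 33^21 (mod 43).
33^2 ≡ 14 (mod 43)
33^4 ≡ 24 (mod 43)
33^8 ≡ 17 (mod 43)
33^16 ≡ 31 (mod 43)
33^21 = 33^(16+4+1) ≡ 42 (mod 43).
Result is 42 ≡ −1, so (76/43) = −1.

-1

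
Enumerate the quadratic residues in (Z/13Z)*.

Square k = 1,…,6 (k and 13−k give the same square):
1²=1, 2²=4, 3²=9, 4²≡3, 5²≡12, 6²≡10 (mod 13).
So the quadratic residues mod 13 are {1, 3, 4, 9, 10, 12}.

1 3 4 9 10 12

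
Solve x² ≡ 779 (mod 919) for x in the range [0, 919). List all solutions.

Since 919 ≡ 3 (mod 4), a square root of 779 is 779^((919+1)/4) = 779^230 mod 919.
Repeated squaring: 779^2≡301, 779^4≡539, 779^8≡117, 779^16≡823, 779^32≡26, 779^64≡676, 779^128≡233 (mod 919).
779^230 = 779^(128+64+32+4+2) ≡ 517 (mod 919).
Check: 517² = 267289 ≡ 779 (mod 919). The two roots are 402 and 517.

402, 517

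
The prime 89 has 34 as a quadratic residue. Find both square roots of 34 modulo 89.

89 ≡ 1 (mod 4), so we find a root by search.
Trying successive values, 37² = 1369 ≡ 34 (mod 89). The other root is 89 − 37 = 52.

37, 52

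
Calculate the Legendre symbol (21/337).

1

Euler's criterion: (21/337) ≡ 21^168 (mod 337).
21^2 ≡ 104 (mod 337)
21^4 ≡ 32 (mod 337)
21^8 ≡ 13 (mod 337)
21^16 ≡ 169 (mod 337)
21^32 ≡ 253 (mod 337)
21^64 ≡ 316 (mod 337)
21^128 ≡ 104 (mod 337)
21^168 = 21^(128+32+8) ≡ 1 (mod 337).
Result is 1, so (21/337) = 1.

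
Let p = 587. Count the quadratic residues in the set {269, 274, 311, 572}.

3

(269/587) = +1 → QR.
(274/587) = -1 → non-residue.
(311/587) = +1 → QR.
(572/587) = +1 → QR.
Total quadratic residues among the 4: 3.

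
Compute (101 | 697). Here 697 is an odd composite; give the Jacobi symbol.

Reciprocity: 101 ≡ 1 and 697 ≡ 1 (mod 4), so (101/697) = +(697/101).
Reduce top mod 101: now compute (91/101).
Reciprocity: 91 ≡ 3 and 101 ≡ 1 (mod 4), so (91/101) = +(101/91).
Reduce top mod 91: now compute (10/91).
Pull out 2: since 91 ≡ 3 (mod 8), (2/91) = -1.
Reciprocity: 5 ≡ 1 and 91 ≡ 3 (mod 4), so (5/91) = +(91/5).
Reduce top mod 5: now compute (1/5).
Reached (1/5) = 1. Collecting the sign flips along the way, the symbol is -1.

-1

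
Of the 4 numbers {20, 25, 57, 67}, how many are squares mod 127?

1

(20/127) = -1 → non-residue.
(25/127) = +1 → QR.
(57/127) = -1 → non-residue.
(67/127) = -1 → non-residue.
Total quadratic residues among the 4: 1.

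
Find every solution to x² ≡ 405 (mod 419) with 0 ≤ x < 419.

50, 369

Since 419 ≡ 3 (mod 4), a square root of 405 is 405^((419+1)/4) = 405^105 mod 419.
Repeated squaring: 405^2≡196, 405^4≡287, 405^8≡245, 405^16≡108, 405^32≡351, 405^64≡15 (mod 419).
405^105 = 405^(64+32+8+1) ≡ 369 (mod 419).
Check: 369² = 136161 ≡ 405 (mod 419). The two roots are 50 and 369.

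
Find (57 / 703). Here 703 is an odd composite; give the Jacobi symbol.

Reciprocity: 57 ≡ 1 and 703 ≡ 3 (mod 4), so (57/703) = +(703/57).
Reduce top mod 57: now compute (19/57).
Reciprocity: 19 ≡ 3 and 57 ≡ 1 (mod 4), so (19/57) = +(57/19).
Reduce top mod 19: now compute (0/19).
Top reduces to 0: gcd > 1, so the symbol is 0.

0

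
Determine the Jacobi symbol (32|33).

Pull out 2^5: since 33 ≡ 1 (mod 8), (2/33) = +1, so (2/33)^5 = +1.
Reached (1/33) = 1. Collecting the sign flips along the way, the symbol is +1.

1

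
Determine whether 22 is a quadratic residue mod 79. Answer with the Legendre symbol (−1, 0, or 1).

1

Pull out 2: since 79 ≡ 7 (mod 8), (2/79) = +1.
Reciprocity: 11 ≡ 3 and 79 ≡ 3 (mod 4), so (11/79) = −(79/11).
Reduce top mod 11: now compute (2/11).
Pull out 2: since 11 ≡ 3 (mod 8), (2/11) = -1.
Reached (1/11) = 1. Collecting the sign flips along the way, the symbol is +1.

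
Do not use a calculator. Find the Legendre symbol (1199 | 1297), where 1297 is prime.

Reciprocity: 1199 ≡ 3 and 1297 ≡ 1 (mod 4), so (1199/1297) = +(1297/1199).
Reduce top mod 1199: now compute (98/1199).
Pull out 2: since 1199 ≡ 7 (mod 8), (2/1199) = +1.
Reciprocity: 49 ≡ 1 and 1199 ≡ 3 (mod 4), so (49/1199) = +(1199/49).
Reduce top mod 49: now compute (23/49).
Reciprocity: 23 ≡ 3 and 49 ≡ 1 (mod 4), so (23/49) = +(49/23).
Reduce top mod 23: now compute (3/23).
Reciprocity: 3 ≡ 3 and 23 ≡ 3 (mod 4), so (3/23) = −(23/3).
Reduce top mod 3: now compute (2/3).
Pull out 2: since 3 ≡ 3 (mod 8), (2/3) = -1.
Reached (1/3) = 1. Collecting the sign flips along the way, the symbol is +1.

1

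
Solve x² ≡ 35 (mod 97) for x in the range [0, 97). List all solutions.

97 ≡ 1 (mod 4), so we find a root by search.
Trying successive values, 36² = 1296 ≡ 35 (mod 97). The other root is 97 − 36 = 61.

36, 61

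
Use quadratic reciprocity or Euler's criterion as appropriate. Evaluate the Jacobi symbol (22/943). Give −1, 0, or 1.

Pull out 2: since 943 ≡ 7 (mod 8), (2/943) = +1.
Reciprocity: 11 ≡ 3 and 943 ≡ 3 (mod 4), so (11/943) = −(943/11).
Reduce top mod 11: now compute (8/11).
Pull out 2^3: since 11 ≡ 3 (mod 8), (2/11) = -1, so (2/11)^3 = -1.
Reached (1/11) = 1. Collecting the sign flips along the way, the symbol is +1.

1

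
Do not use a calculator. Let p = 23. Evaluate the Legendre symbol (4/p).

1

Pull out 2^2: since 23 ≡ 7 (mod 8), (2/23) = +1, so (2/23)^2 = +1.
Reached (1/23) = 1. Collecting the sign flips along the way, the symbol is +1.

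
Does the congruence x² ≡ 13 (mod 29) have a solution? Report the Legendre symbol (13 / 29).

Euler's criterion: (13/29) ≡ 13^14 (mod 29).
13^2 ≡ 24 (mod 29)
13^4 ≡ 25 (mod 29)
13^8 ≡ 16 (mod 29)
13^14 = 13^(8+4+2) ≡ 1 (mod 29).
Result is 1, so (13/29) = 1.

1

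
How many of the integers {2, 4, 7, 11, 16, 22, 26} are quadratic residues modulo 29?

4

(2/29) = -1 → non-residue.
(4/29) = +1 → QR.
(7/29) = +1 → QR.
(11/29) = -1 → non-residue.
(16/29) = +1 → QR.
(22/29) = +1 → QR.
(26/29) = -1 → non-residue.
Total quadratic residues among the 7: 4.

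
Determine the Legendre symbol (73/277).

-1

Euler's criterion: (73/277) ≡ 73^138 (mod 277).
73^2 ≡ 66 (mod 277)
73^4 ≡ 201 (mod 277)
73^8 ≡ 236 (mod 277)
73^16 ≡ 19 (mod 277)
73^32 ≡ 84 (mod 277)
73^64 ≡ 131 (mod 277)
73^128 ≡ 264 (mod 277)
73^138 = 73^(128+8+2) ≡ 276 (mod 277).
Result is 276 ≡ −1, so (73/277) = −1.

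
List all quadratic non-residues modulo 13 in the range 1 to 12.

2, 5, 6, 7, 8, 11

Square k = 1,…,6 (k and 13−k give the same square):
1²=1, 2²=4, 3²=9, 4²≡3, 5²≡12, 6²≡10 (mod 13).
The residues are {1, 3, 4, 9, 10, 12}; the non-residues are the remaining 6 nonzero classes.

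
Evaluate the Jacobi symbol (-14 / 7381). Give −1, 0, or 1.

1

First reduce: -14 ≡ 7367 (mod 7381).
Reciprocity: 7367 ≡ 3 and 7381 ≡ 1 (mod 4), so (7367/7381) = +(7381/7367).
Reduce top mod 7367: now compute (14/7367).
Pull out 2: since 7367 ≡ 7 (mod 8), (2/7367) = +1.
Reciprocity: 7 ≡ 3 and 7367 ≡ 3 (mod 4), so (7/7367) = −(7367/7).
Reduce top mod 7: now compute (3/7).
Reciprocity: 3 ≡ 3 and 7 ≡ 3 (mod 4), so (3/7) = −(7/3).
Reduce top mod 3: now compute (1/3).
Reached (1/3) = 1. Collecting the sign flips along the way, the symbol is +1.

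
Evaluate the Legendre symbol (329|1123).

-1

Euler's criterion: (329/1123) ≡ 329^561 (mod 1123).
329^2 ≡ 433 (mod 1123)
329^4 ≡ 1071 (mod 1123)
329^8 ≡ 458 (mod 1123)
329^16 ≡ 886 (mod 1123)
329^32 ≡ 19 (mod 1123)
329^64 ≡ 361 (mod 1123)
329^128 ≡ 53 (mod 1123)
329^256 ≡ 563 (mod 1123)
329^512 ≡ 283 (mod 1123)
329^561 = 329^(512+32+16+1) ≡ 1122 (mod 1123).
Result is 1122 ≡ −1, so (329/1123) = −1.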